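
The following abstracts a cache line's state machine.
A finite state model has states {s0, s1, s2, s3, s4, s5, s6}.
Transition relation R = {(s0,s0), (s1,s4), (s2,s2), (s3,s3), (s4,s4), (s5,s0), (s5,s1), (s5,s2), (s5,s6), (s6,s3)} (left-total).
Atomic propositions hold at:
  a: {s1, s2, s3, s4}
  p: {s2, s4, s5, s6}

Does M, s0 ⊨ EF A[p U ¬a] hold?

Sat(¬a) = {s0, s5, s6}
A[p U ¬a]: least fixpoint, start Z0 = Sat(¬a) = {s0, s5, s6}, add states in Sat(p) with every successor in Z. Already a fixed point.
Sat(A[p U ¬a]) = {s0, s5, s6}
EF A[p U ¬a]: least fixpoint, start Z0 = {s0, s5, s6}, add states with some successor in Z. Already a fixed point.
Sat(EF A[p U ¬a]) = {s0, s5, s6}
s0 ∈ Sat(EF A[p U ¬a]) = {s0, s5, s6}, so the formula holds at s0.

Yes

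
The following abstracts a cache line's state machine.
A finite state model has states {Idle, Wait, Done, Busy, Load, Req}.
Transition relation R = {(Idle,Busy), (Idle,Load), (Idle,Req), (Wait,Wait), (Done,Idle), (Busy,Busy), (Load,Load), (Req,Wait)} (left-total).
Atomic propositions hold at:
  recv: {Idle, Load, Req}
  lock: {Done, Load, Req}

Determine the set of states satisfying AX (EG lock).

EG lock: greatest fixpoint, start Z0 = {Done, Load, Req}, keep only states in Sat with some successor in Z. Z1 = {Load}; fixed.
Sat(EG lock) = {Load}
Sat(AX (EG lock)) = {s : every successor in {Load}} = {Load}

{Load}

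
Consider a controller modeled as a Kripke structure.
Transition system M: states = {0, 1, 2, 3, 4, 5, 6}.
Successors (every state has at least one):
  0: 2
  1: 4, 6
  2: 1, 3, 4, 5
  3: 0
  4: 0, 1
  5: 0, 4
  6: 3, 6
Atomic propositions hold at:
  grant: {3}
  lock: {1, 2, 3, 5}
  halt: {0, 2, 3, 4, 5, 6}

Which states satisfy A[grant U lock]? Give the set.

{1, 2, 3, 5}

A[grant U lock]: least fixpoint, start Z0 = Sat(lock) = {1, 2, 3, 5}, add states in Sat(grant) with every successor in Z. Already a fixed point.
Sat(A[grant U lock]) = {1, 2, 3, 5}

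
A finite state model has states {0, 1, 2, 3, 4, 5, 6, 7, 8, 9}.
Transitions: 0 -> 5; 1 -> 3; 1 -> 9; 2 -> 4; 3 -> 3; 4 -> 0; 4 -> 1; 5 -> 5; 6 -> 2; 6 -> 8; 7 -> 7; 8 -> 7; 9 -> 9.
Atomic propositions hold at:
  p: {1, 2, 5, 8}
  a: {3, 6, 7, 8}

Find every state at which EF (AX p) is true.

Sat(AX p) = {s : every successor in {1, 2, 5, 8}} = {0, 5, 6}
EF (AX p): least fixpoint, start Z0 = {0, 5, 6}, add states with some successor in Z. Z1 = {0, 4, 5, 6}; Z2 = {0, 2, 4, 5, 6}; fixed.
Sat(EF (AX p)) = {0, 2, 4, 5, 6}

{0, 2, 4, 5, 6}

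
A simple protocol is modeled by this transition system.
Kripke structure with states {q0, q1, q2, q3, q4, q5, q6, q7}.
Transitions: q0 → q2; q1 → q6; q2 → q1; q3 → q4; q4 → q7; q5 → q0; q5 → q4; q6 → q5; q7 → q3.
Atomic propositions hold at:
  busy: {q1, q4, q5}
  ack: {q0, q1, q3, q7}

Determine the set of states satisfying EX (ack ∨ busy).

Sat(ack ∨ busy) = {q0, q1, q3, q4, q5, q7}
Sat(EX (ack ∨ busy)) = {s : some successor in {q0, q1, q3, q4, q5, q7}} = {q2, q3, q4, q5, q6, q7}

{q2, q3, q4, q5, q6, q7}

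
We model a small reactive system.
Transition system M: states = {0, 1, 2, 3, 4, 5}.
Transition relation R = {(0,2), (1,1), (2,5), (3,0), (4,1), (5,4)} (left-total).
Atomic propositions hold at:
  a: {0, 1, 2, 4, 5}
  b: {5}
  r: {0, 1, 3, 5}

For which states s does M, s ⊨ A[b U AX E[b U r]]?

E[b U r]: least fixpoint, start Z0 = Sat(r) = {0, 1, 3, 5}, add states in Sat(b) with some successor in Z. Already a fixed point.
Sat(E[b U r]) = {0, 1, 3, 5}
Sat(AX E[b U r]) = {s : every successor in {0, 1, 3, 5}} = {1, 2, 3, 4}
A[b U AX E[b U r]]: least fixpoint, start Z0 = Sat(AX E[b U r]) = {1, 2, 3, 4}, add states in Sat(b) with every successor in Z. Z1 = {1, 2, 3, 4, 5}; fixed.
Sat(A[b U AX E[b U r]]) = {1, 2, 3, 4, 5}

{1, 2, 3, 4, 5}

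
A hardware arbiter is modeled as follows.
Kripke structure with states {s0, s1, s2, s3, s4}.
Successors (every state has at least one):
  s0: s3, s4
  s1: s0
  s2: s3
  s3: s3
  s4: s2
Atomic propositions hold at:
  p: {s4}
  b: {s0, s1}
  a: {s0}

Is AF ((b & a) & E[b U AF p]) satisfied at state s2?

Sat(b & a) = {s0}
AF p: least fixpoint, start Z0 = {s4}, add states with every successor in Z. Already a fixed point.
Sat(AF p) = {s4}
E[b U AF p]: least fixpoint, start Z0 = Sat(AF p) = {s4}, add states in Sat(b) with some successor in Z. Z1 = {s0, s4}; Z2 = {s0, s1, s4}; fixed.
Sat(E[b U AF p]) = {s0, s1, s4}
Sat((b & a) & E[b U AF p]) = {s0}
AF ((b & a) & E[b U AF p]): least fixpoint, start Z0 = {s0}, add states with every successor in Z. Z1 = {s0, s1}; fixed.
Sat(AF ((b & a) & E[b U AF p])) = {s0, s1}
s2 ∉ Sat(AF ((b & a) & E[b U AF p])) = {s0, s1}, so the formula does not hold at s2.

No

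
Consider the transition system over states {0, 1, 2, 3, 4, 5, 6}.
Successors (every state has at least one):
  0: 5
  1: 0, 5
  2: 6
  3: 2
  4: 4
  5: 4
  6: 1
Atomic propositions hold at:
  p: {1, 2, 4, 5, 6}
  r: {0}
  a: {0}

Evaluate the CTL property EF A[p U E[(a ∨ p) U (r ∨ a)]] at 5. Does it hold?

No

Sat(a ∨ p) = {0, 1, 2, 4, 5, 6}
Sat(r ∨ a) = {0}
E[(a ∨ p) U (r ∨ a)]: least fixpoint, start Z0 = Sat((r ∨ a)) = {0}, add states in Sat(a ∨ p) with some successor in Z. Z1 = {0, 1}; Z2 = {0, 1, 6}; Z3 = {0, 1, 2, 6}; fixed.
Sat(E[(a ∨ p) U (r ∨ a)]) = {0, 1, 2, 6}
A[p U E[(a ∨ p) U (r ∨ a)]]: least fixpoint, start Z0 = Sat(E[(a ∨ p) U (r ∨ a)]) = {0, 1, 2, 6}, add states in Sat(p) with every successor in Z. Already a fixed point.
Sat(A[p U E[(a ∨ p) U (r ∨ a)]]) = {0, 1, 2, 6}
EF A[p U E[(a ∨ p) U (r ∨ a)]]: least fixpoint, start Z0 = {0, 1, 2, 6}, add states with some successor in Z. Z1 = {0, 1, 2, 3, 6}; fixed.
Sat(EF A[p U E[(a ∨ p) U (r ∨ a)]]) = {0, 1, 2, 3, 6}
5 ∉ Sat(EF A[p U E[(a ∨ p) U (r ∨ a)]]) = {0, 1, 2, 3, 6}, so the formula does not hold at 5.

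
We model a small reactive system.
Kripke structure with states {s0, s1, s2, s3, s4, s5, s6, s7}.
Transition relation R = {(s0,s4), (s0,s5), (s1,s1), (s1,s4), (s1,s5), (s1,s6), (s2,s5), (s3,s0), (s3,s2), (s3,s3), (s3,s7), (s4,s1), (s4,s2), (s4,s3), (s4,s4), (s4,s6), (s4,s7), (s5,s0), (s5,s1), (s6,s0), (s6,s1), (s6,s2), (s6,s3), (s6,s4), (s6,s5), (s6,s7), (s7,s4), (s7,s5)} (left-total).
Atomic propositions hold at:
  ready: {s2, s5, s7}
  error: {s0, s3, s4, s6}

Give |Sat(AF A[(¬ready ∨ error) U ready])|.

3

Sat(¬ready) = {s0, s1, s3, s4, s6}
Sat(¬ready ∨ error) = {s0, s1, s3, s4, s6}
A[(¬ready ∨ error) U ready]: least fixpoint, start Z0 = Sat(ready) = {s2, s5, s7}, add states in Sat(¬ready ∨ error) with every successor in Z. Already a fixed point.
Sat(A[(¬ready ∨ error) U ready]) = {s2, s5, s7}
AF A[(¬ready ∨ error) U ready]: least fixpoint, start Z0 = {s2, s5, s7}, add states with every successor in Z. Already a fixed point.
Sat(AF A[(¬ready ∨ error) U ready]) = {s2, s5, s7}
|Sat(AF A[(¬ready ∨ error) U ready])| = |{s2, s5, s7}| = 3.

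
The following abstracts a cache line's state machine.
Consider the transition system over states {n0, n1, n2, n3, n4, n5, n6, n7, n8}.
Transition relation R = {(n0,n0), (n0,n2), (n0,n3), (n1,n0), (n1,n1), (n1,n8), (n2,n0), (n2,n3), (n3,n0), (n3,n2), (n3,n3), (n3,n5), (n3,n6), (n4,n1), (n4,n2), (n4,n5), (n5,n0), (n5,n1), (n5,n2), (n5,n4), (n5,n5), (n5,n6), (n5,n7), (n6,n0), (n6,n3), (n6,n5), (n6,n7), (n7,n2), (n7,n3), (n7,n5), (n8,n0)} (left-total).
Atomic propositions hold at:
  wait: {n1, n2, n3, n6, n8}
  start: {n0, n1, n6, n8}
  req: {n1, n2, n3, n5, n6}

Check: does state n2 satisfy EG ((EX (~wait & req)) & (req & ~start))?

No

Sat(~wait) = {n0, n4, n5, n7}
Sat(~wait & req) = {n5}
Sat(EX (~wait & req)) = {s : some successor in {n5}} = {n3, n4, n5, n6, n7}
Sat(~start) = {n2, n3, n4, n5, n7}
Sat(req & ~start) = {n2, n3, n5}
Sat((EX (~wait & req)) & (req & ~start)) = {n3, n5}
EG ((EX (~wait & req)) & (req & ~start)): greatest fixpoint, start Z0 = {n3, n5}, keep only states in Sat with some successor in Z. Already a fixed point.
Sat(EG ((EX (~wait & req)) & (req & ~start))) = {n3, n5}
n2 ∉ Sat(EG ((EX (~wait & req)) & (req & ~start))) = {n3, n5}, so the formula does not hold at n2.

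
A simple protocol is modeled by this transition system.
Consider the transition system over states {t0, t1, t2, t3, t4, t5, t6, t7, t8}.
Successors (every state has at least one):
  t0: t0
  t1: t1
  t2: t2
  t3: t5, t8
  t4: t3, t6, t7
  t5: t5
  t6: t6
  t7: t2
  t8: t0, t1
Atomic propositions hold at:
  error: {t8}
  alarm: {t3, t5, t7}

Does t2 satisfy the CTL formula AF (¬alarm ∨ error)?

Sat(¬alarm) = {t0, t1, t2, t4, t6, t8}
Sat(¬alarm ∨ error) = {t0, t1, t2, t4, t6, t8}
AF (¬alarm ∨ error): least fixpoint, start Z0 = {t0, t1, t2, t4, t6, t8}, add states with every successor in Z. Z1 = {t0, t1, t2, t4, t6, t7, t8}; fixed.
Sat(AF (¬alarm ∨ error)) = {t0, t1, t2, t4, t6, t7, t8}
t2 ∈ Sat(AF (¬alarm ∨ error)) = {t0, t1, t2, t4, t6, t7, t8}, so the formula holds at t2.

Yes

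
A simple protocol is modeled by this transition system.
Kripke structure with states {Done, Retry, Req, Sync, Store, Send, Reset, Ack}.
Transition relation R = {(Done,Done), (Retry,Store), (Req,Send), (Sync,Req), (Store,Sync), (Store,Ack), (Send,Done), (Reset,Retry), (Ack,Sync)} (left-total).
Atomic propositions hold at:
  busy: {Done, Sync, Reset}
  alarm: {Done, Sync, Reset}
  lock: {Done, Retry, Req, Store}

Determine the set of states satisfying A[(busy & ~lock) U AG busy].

Sat(~lock) = {Sync, Send, Reset, Ack}
Sat(busy & ~lock) = {Sync, Reset}
AG busy: greatest fixpoint, start Z0 = {Done, Sync, Reset}, keep only states in Sat with every successor in Z. Z1 = {Done}; fixed.
Sat(AG busy) = {Done}
A[(busy & ~lock) U AG busy]: least fixpoint, start Z0 = Sat(AG busy) = {Done}, add states in Sat(busy & ~lock) with every successor in Z. Already a fixed point.
Sat(A[(busy & ~lock) U AG busy]) = {Done}

{Done}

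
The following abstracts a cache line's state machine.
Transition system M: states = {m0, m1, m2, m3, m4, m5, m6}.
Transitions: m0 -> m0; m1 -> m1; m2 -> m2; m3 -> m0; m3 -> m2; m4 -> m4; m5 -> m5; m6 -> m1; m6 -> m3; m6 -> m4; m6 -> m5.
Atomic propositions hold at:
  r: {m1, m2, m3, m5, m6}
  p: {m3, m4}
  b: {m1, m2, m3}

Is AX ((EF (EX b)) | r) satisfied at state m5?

Sat(EX b) = {s : some successor in {m1, m2, m3}} = {m1, m2, m3, m6}
EF (EX b): least fixpoint, start Z0 = {m1, m2, m3, m6}, add states with some successor in Z. Already a fixed point.
Sat(EF (EX b)) = {m1, m2, m3, m6}
Sat((EF (EX b)) | r) = {m1, m2, m3, m5, m6}
Sat(AX ((EF (EX b)) | r)) = {s : every successor in {m1, m2, m3, m5, m6}} = {m1, m2, m5}
m5 ∈ Sat(AX ((EF (EX b)) | r)) = {m1, m2, m5}, so the formula holds at m5.

Yes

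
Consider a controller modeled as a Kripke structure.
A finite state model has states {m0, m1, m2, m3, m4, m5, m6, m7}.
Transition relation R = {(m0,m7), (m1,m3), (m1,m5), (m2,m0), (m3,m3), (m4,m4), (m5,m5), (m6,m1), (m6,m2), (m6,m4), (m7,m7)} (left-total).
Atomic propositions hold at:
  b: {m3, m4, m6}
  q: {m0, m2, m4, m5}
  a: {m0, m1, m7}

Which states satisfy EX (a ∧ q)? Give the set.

Sat(a ∧ q) = {m0}
Sat(EX (a ∧ q)) = {s : some successor in {m0}} = {m2}

{m2}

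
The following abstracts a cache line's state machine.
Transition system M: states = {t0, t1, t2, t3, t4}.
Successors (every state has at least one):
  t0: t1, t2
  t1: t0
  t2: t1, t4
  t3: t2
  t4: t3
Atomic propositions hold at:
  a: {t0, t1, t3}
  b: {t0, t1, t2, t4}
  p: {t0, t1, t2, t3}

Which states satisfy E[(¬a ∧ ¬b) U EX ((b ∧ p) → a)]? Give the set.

{t0, t1, t2, t4}

Sat(¬a) = {t2, t4}
Sat(¬b) = {t3}
Sat(¬a ∧ ¬b) = ∅
Sat(b ∧ p) = {t0, t1, t2}
Sat((b ∧ p) → a) = {t0, t1, t3, t4}
Sat(EX ((b ∧ p) → a)) = {s : some successor in {t0, t1, t3, t4}} = {t0, t1, t2, t4}
E[(¬a ∧ ¬b) U EX ((b ∧ p) → a)]: least fixpoint, start Z0 = Sat(EX ((b ∧ p) → a)) = {t0, t1, t2, t4}, add states in Sat(¬a ∧ ¬b) with some successor in Z. Already a fixed point.
Sat(E[(¬a ∧ ¬b) U EX ((b ∧ p) → a)]) = {t0, t1, t2, t4}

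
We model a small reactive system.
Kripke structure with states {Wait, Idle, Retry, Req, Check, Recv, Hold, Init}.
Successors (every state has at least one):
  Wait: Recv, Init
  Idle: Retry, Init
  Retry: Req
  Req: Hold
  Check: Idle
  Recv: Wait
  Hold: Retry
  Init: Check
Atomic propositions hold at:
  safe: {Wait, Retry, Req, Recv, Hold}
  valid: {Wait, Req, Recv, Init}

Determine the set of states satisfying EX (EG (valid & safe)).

Sat(valid & safe) = {Wait, Req, Recv}
EG (valid & safe): greatest fixpoint, start Z0 = {Wait, Req, Recv}, keep only states in Sat with some successor in Z. Z1 = {Wait, Recv}; fixed.
Sat(EG (valid & safe)) = {Wait, Recv}
Sat(EX (EG (valid & safe))) = {s : some successor in {Wait, Recv}} = {Wait, Recv}

{Wait, Recv}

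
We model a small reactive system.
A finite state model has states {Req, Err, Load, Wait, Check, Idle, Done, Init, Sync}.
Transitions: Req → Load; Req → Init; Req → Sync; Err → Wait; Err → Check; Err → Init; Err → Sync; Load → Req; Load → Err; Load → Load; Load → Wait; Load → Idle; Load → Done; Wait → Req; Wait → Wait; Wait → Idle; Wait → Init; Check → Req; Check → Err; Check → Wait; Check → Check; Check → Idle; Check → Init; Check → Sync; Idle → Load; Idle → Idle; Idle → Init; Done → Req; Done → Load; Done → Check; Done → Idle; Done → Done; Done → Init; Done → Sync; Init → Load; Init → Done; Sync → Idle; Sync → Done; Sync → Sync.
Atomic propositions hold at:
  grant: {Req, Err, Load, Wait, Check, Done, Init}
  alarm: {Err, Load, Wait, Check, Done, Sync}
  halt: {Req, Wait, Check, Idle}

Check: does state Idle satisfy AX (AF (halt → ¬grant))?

Yes

Sat(¬grant) = {Idle, Sync}
Sat(halt → ¬grant) = {Err, Load, Idle, Done, Init, Sync}
AF (halt → ¬grant): least fixpoint, start Z0 = {Err, Load, Idle, Done, Init, Sync}, add states with every successor in Z. Z1 = {Req, Err, Load, Idle, Done, Init, Sync}; fixed.
Sat(AF (halt → ¬grant)) = {Req, Err, Load, Idle, Done, Init, Sync}
Sat(AX (AF (halt → ¬grant))) = {s : every successor in {Req, Err, Load, Idle, Done, Init, Sync}} = {Req, Idle, Init, Sync}
Idle ∈ Sat(AX (AF (halt → ¬grant))) = {Req, Idle, Init, Sync}, so the formula holds at Idle.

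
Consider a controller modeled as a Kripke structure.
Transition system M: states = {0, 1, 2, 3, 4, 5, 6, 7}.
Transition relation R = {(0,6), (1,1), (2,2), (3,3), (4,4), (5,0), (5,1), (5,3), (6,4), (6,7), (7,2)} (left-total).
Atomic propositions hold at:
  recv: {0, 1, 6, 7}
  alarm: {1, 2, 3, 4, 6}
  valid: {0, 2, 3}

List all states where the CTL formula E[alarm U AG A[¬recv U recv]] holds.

{1}

Sat(¬recv) = {2, 3, 4, 5}
A[¬recv U recv]: least fixpoint, start Z0 = Sat(recv) = {0, 1, 6, 7}, add states in Sat(¬recv) with every successor in Z. Already a fixed point.
Sat(A[¬recv U recv]) = {0, 1, 6, 7}
AG A[¬recv U recv]: greatest fixpoint, start Z0 = {0, 1, 6, 7}, keep only states in Sat with every successor in Z. Z1 = {0, 1}; Z2 = {1}; fixed.
Sat(AG A[¬recv U recv]) = {1}
E[alarm U AG A[¬recv U recv]]: least fixpoint, start Z0 = Sat(AG A[¬recv U recv]) = {1}, add states in Sat(alarm) with some successor in Z. Already a fixed point.
Sat(E[alarm U AG A[¬recv U recv]]) = {1}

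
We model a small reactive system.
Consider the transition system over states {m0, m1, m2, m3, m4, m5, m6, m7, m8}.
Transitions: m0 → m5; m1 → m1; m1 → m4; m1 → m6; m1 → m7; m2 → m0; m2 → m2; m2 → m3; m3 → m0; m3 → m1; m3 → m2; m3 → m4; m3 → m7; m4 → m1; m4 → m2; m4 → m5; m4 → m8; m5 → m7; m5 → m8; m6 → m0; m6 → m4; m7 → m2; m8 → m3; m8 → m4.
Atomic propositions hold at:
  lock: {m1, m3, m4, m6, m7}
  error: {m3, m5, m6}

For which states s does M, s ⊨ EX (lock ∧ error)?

Sat(lock ∧ error) = {m3, m6}
Sat(EX (lock ∧ error)) = {s : some successor in {m3, m6}} = {m1, m2, m8}

{m1, m2, m8}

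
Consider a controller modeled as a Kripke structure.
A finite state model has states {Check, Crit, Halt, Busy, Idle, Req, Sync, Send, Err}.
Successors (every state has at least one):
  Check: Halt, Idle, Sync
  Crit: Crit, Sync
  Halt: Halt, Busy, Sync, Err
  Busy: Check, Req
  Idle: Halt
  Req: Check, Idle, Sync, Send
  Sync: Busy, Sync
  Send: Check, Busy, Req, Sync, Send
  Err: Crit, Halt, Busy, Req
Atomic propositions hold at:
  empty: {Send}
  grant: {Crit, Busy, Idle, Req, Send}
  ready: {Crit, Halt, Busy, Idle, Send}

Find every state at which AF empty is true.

{Send}

AF empty: least fixpoint, start Z0 = {Send}, add states with every successor in Z. Already a fixed point.
Sat(AF empty) = {Send}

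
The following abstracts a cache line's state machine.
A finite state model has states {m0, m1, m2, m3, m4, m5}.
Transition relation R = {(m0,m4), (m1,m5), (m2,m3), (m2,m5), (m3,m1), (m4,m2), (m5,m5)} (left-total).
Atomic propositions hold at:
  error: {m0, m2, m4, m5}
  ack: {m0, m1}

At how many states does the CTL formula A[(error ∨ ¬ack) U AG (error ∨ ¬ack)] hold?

1

Sat(¬ack) = {m2, m3, m4, m5}
Sat(error ∨ ¬ack) = {m0, m2, m3, m4, m5}
AG (error ∨ ¬ack): greatest fixpoint, start Z0 = {m0, m2, m3, m4, m5}, keep only states in Sat with every successor in Z. Z1 = {m0, m2, m4, m5}; Z2 = {m0, m4, m5}; Z3 = {m0, m5}; Z4 = {m5}; fixed.
Sat(AG (error ∨ ¬ack)) = {m5}
A[(error ∨ ¬ack) U AG (error ∨ ¬ack)]: least fixpoint, start Z0 = Sat(AG (error ∨ ¬ack)) = {m5}, add states in Sat(error ∨ ¬ack) with every successor in Z. Already a fixed point.
Sat(A[(error ∨ ¬ack) U AG (error ∨ ¬ack)]) = {m5}
|Sat(A[(error ∨ ¬ack) U AG (error ∨ ¬ack)])| = |{m5}| = 1.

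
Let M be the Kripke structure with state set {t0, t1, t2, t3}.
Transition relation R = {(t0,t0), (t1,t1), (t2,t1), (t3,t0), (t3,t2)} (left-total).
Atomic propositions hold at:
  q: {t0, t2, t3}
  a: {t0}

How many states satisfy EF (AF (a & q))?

2

Sat(a & q) = {t0}
AF (a & q): least fixpoint, start Z0 = {t0}, add states with every successor in Z. Already a fixed point.
Sat(AF (a & q)) = {t0}
EF (AF (a & q)): least fixpoint, start Z0 = {t0}, add states with some successor in Z. Z1 = {t0, t3}; fixed.
Sat(EF (AF (a & q))) = {t0, t3}
|Sat(EF (AF (a & q)))| = |{t0, t3}| = 2.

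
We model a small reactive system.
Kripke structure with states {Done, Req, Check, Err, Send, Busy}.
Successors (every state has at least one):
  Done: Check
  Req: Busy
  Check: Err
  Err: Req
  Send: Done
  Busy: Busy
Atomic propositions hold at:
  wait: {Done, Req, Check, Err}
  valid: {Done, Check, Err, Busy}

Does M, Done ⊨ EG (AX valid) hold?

Sat(AX valid) = {s : every successor in {Done, Check, Err, Busy}} = {Done, Req, Check, Send, Busy}
EG (AX valid): greatest fixpoint, start Z0 = {Done, Req, Check, Send, Busy}, keep only states in Sat with some successor in Z. Z1 = {Done, Req, Send, Busy}; Z2 = {Req, Send, Busy}; Z3 = {Req, Busy}; fixed.
Sat(EG (AX valid)) = {Req, Busy}
Done ∉ Sat(EG (AX valid)) = {Req, Busy}, so the formula does not hold at Done.

No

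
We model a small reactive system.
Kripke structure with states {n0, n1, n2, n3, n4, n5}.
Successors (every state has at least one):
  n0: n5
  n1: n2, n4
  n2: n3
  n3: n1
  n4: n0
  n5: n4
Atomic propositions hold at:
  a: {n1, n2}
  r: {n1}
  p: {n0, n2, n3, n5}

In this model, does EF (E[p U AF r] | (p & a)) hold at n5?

No

AF r: least fixpoint, start Z0 = {n1}, add states with every successor in Z. Z1 = {n1, n3}; Z2 = {n1, n2, n3}; fixed.
Sat(AF r) = {n1, n2, n3}
E[p U AF r]: least fixpoint, start Z0 = Sat(AF r) = {n1, n2, n3}, add states in Sat(p) with some successor in Z. Already a fixed point.
Sat(E[p U AF r]) = {n1, n2, n3}
Sat(p & a) = {n2}
Sat(E[p U AF r] | (p & a)) = {n1, n2, n3}
EF (E[p U AF r] | (p & a)): least fixpoint, start Z0 = {n1, n2, n3}, add states with some successor in Z. Already a fixed point.
Sat(EF (E[p U AF r] | (p & a))) = {n1, n2, n3}
n5 ∉ Sat(EF (E[p U AF r] | (p & a))) = {n1, n2, n3}, so the formula does not hold at n5.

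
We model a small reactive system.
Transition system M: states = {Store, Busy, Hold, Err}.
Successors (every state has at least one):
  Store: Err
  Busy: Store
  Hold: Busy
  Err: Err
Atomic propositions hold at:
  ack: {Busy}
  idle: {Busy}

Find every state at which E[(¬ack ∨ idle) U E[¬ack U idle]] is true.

Sat(¬ack) = {Store, Hold, Err}
Sat(¬ack ∨ idle) = {Store, Busy, Hold, Err}
E[¬ack U idle]: least fixpoint, start Z0 = Sat(idle) = {Busy}, add states in Sat(¬ack) with some successor in Z. Z1 = {Busy, Hold}; fixed.
Sat(E[¬ack U idle]) = {Busy, Hold}
E[(¬ack ∨ idle) U E[¬ack U idle]]: least fixpoint, start Z0 = Sat(E[¬ack U idle]) = {Busy, Hold}, add states in Sat(¬ack ∨ idle) with some successor in Z. Already a fixed point.
Sat(E[(¬ack ∨ idle) U E[¬ack U idle]]) = {Busy, Hold}

{Busy, Hold}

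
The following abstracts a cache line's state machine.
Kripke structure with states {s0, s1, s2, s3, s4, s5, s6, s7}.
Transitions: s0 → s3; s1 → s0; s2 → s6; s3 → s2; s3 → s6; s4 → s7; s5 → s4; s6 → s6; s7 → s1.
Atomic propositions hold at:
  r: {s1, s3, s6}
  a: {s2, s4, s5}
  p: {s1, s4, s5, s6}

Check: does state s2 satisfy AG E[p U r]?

E[p U r]: least fixpoint, start Z0 = Sat(r) = {s1, s3, s6}, add states in Sat(p) with some successor in Z. Already a fixed point.
Sat(E[p U r]) = {s1, s3, s6}
AG E[p U r]: greatest fixpoint, start Z0 = {s1, s3, s6}, keep only states in Sat with every successor in Z. Z1 = {s6}; fixed.
Sat(AG E[p U r]) = {s6}
s2 ∉ Sat(AG E[p U r]) = {s6}, so the formula does not hold at s2.

No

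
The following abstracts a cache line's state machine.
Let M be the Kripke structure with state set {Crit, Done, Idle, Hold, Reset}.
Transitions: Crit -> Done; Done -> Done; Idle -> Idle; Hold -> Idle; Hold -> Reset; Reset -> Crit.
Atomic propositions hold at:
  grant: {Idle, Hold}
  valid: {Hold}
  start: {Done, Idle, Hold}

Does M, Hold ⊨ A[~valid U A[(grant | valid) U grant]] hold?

Sat(~valid) = {Crit, Done, Idle, Reset}
Sat(grant | valid) = {Idle, Hold}
A[(grant | valid) U grant]: least fixpoint, start Z0 = Sat(grant) = {Idle, Hold}, add states in Sat(grant | valid) with every successor in Z. Already a fixed point.
Sat(A[(grant | valid) U grant]) = {Idle, Hold}
A[~valid U A[(grant | valid) U grant]]: least fixpoint, start Z0 = Sat(A[(grant | valid) U grant]) = {Idle, Hold}, add states in Sat(~valid) with every successor in Z. Already a fixed point.
Sat(A[~valid U A[(grant | valid) U grant]]) = {Idle, Hold}
Hold ∈ Sat(A[~valid U A[(grant | valid) U grant]]) = {Idle, Hold}, so the formula holds at Hold.

Yes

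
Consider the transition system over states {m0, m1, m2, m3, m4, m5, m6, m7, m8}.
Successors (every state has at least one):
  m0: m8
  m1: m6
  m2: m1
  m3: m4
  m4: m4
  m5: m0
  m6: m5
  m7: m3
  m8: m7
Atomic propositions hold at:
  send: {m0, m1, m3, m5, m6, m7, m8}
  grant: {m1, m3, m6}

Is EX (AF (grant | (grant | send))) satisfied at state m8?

Sat(grant | send) = {m0, m1, m3, m5, m6, m7, m8}
Sat(grant | (grant | send)) = {m0, m1, m3, m5, m6, m7, m8}
AF (grant | (grant | send)): least fixpoint, start Z0 = {m0, m1, m3, m5, m6, m7, m8}, add states with every successor in Z. Z1 = {m0, m1, m2, m3, m5, m6, m7, m8}; fixed.
Sat(AF (grant | (grant | send))) = {m0, m1, m2, m3, m5, m6, m7, m8}
Sat(EX (AF (grant | (grant | send)))) = {s : some successor in {m0, m1, m2, m3, m5, m6, m7, m8}} = {m0, m1, m2, m5, m6, m7, m8}
m8 ∈ Sat(EX (AF (grant | (grant | send)))) = {m0, m1, m2, m5, m6, m7, m8}, so the formula holds at m8.

Yes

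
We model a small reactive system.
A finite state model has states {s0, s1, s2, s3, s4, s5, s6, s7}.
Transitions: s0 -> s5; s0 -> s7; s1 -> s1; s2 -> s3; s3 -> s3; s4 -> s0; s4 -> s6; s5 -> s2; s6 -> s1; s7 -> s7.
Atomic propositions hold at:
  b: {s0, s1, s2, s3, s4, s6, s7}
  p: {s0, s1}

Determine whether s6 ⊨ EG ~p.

Sat(~p) = {s2, s3, s4, s5, s6, s7}
EG ~p: greatest fixpoint, start Z0 = {s2, s3, s4, s5, s6, s7}, keep only states in Sat with some successor in Z. Z1 = {s2, s3, s4, s5, s7}; Z2 = {s2, s3, s5, s7}; fixed.
Sat(EG ~p) = {s2, s3, s5, s7}
s6 ∉ Sat(EG ~p) = {s2, s3, s5, s7}, so the formula does not hold at s6.

No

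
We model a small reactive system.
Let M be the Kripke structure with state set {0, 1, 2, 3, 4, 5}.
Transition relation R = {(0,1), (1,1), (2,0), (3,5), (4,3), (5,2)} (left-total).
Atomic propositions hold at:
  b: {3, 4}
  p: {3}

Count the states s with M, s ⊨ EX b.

1

Sat(EX b) = {s : some successor in {3, 4}} = {4}
|Sat(EX b)| = |{4}| = 1.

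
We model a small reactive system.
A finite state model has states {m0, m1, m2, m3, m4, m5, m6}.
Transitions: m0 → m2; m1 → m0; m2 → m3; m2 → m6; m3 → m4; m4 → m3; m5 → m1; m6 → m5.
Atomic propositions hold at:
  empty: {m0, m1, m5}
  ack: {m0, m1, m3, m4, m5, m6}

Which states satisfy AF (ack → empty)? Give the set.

{m0, m1, m2, m5, m6}

Sat(ack → empty) = {m0, m1, m2, m5}
AF (ack → empty): least fixpoint, start Z0 = {m0, m1, m2, m5}, add states with every successor in Z. Z1 = {m0, m1, m2, m5, m6}; fixed.
Sat(AF (ack → empty)) = {m0, m1, m2, m5, m6}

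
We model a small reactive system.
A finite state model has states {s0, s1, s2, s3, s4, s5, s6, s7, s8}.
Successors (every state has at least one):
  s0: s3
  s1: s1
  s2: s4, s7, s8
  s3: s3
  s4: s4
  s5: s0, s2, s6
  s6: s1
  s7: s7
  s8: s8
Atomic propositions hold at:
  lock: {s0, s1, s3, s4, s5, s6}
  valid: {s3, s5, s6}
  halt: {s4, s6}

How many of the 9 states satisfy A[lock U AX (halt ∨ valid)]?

Sat(halt ∨ valid) = {s3, s4, s5, s6}
Sat(AX (halt ∨ valid)) = {s : every successor in {s3, s4, s5, s6}} = {s0, s3, s4}
A[lock U AX (halt ∨ valid)]: least fixpoint, start Z0 = Sat(AX (halt ∨ valid)) = {s0, s3, s4}, add states in Sat(lock) with every successor in Z. Already a fixed point.
Sat(A[lock U AX (halt ∨ valid)]) = {s0, s3, s4}
|Sat(A[lock U AX (halt ∨ valid)])| = |{s0, s3, s4}| = 3.

3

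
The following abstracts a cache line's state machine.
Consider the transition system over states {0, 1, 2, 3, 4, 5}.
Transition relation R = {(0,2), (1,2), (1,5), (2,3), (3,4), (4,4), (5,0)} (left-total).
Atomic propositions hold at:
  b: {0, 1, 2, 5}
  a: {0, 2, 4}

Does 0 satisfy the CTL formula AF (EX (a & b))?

Sat(a & b) = {0, 2}
Sat(EX (a & b)) = {s : some successor in {0, 2}} = {0, 1, 5}
AF (EX (a & b)): least fixpoint, start Z0 = {0, 1, 5}, add states with every successor in Z. Already a fixed point.
Sat(AF (EX (a & b))) = {0, 1, 5}
0 ∈ Sat(AF (EX (a & b))) = {0, 1, 5}, so the formula holds at 0.

Yes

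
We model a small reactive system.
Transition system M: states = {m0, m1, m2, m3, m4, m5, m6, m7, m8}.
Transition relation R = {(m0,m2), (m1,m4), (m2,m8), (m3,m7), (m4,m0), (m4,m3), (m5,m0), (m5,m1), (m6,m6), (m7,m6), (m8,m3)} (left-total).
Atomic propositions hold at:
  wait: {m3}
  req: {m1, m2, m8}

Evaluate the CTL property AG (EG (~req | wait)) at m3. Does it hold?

Yes

Sat(~req) = {m0, m3, m4, m5, m6, m7}
Sat(~req | wait) = {m0, m3, m4, m5, m6, m7}
EG (~req | wait): greatest fixpoint, start Z0 = {m0, m3, m4, m5, m6, m7}, keep only states in Sat with some successor in Z. Z1 = {m3, m4, m5, m6, m7}; Z2 = {m3, m4, m6, m7}; fixed.
Sat(EG (~req | wait)) = {m3, m4, m6, m7}
AG (EG (~req | wait)): greatest fixpoint, start Z0 = {m3, m4, m6, m7}, keep only states in Sat with every successor in Z. Z1 = {m3, m6, m7}; fixed.
Sat(AG (EG (~req | wait))) = {m3, m6, m7}
m3 ∈ Sat(AG (EG (~req | wait))) = {m3, m6, m7}, so the formula holds at m3.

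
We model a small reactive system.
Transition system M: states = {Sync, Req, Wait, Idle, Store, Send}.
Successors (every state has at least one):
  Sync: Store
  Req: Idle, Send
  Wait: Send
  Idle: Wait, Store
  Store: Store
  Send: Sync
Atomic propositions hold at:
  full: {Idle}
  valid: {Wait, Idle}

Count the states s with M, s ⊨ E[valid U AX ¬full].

5

Sat(¬full) = {Sync, Req, Wait, Store, Send}
Sat(AX ¬full) = {s : every successor in {Sync, Req, Wait, Store, Send}} = {Sync, Wait, Idle, Store, Send}
E[valid U AX ¬full]: least fixpoint, start Z0 = Sat(AX ¬full) = {Sync, Wait, Idle, Store, Send}, add states in Sat(valid) with some successor in Z. Already a fixed point.
Sat(E[valid U AX ¬full]) = {Sync, Wait, Idle, Store, Send}
|Sat(E[valid U AX ¬full])| = |{Sync, Wait, Idle, Store, Send}| = 5.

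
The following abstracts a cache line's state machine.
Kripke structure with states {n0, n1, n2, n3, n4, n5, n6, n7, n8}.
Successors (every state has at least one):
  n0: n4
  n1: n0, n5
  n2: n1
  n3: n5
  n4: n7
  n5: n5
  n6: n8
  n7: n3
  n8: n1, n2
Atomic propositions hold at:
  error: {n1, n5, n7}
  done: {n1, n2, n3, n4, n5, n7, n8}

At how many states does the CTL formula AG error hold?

AG error: greatest fixpoint, start Z0 = {n1, n5, n7}, keep only states in Sat with every successor in Z. Z1 = {n5}; fixed.
Sat(AG error) = {n5}
|Sat(AG error)| = |{n5}| = 1.

1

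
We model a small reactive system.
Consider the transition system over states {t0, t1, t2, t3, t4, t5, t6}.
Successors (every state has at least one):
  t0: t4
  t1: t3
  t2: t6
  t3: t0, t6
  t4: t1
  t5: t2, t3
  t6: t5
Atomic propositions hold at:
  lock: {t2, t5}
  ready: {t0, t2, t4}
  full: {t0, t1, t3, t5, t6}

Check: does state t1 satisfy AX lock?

Sat(AX lock) = {s : every successor in {t2, t5}} = {t6}
t1 ∉ Sat(AX lock) = {t6}, so the formula does not hold at t1.

No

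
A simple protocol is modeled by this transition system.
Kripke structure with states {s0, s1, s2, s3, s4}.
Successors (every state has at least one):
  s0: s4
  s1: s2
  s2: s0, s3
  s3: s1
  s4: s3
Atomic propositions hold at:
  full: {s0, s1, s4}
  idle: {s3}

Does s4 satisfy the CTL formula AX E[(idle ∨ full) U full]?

Sat(idle ∨ full) = {s0, s1, s3, s4}
E[(idle ∨ full) U full]: least fixpoint, start Z0 = Sat(full) = {s0, s1, s4}, add states in Sat(idle ∨ full) with some successor in Z. Z1 = {s0, s1, s3, s4}; fixed.
Sat(E[(idle ∨ full) U full]) = {s0, s1, s3, s4}
Sat(AX E[(idle ∨ full) U full]) = {s : every successor in {s0, s1, s3, s4}} = {s0, s2, s3, s4}
s4 ∈ Sat(AX E[(idle ∨ full) U full]) = {s0, s2, s3, s4}, so the formula holds at s4.

Yes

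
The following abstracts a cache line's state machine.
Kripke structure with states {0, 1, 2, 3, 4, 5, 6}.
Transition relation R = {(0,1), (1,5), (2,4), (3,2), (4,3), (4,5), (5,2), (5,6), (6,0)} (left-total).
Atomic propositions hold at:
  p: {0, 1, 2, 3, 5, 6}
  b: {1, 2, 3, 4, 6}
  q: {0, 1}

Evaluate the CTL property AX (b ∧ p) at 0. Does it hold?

Yes

Sat(b ∧ p) = {1, 2, 3, 6}
Sat(AX (b ∧ p)) = {s : every successor in {1, 2, 3, 6}} = {0, 3, 5}
0 ∈ Sat(AX (b ∧ p)) = {0, 3, 5}, so the formula holds at 0.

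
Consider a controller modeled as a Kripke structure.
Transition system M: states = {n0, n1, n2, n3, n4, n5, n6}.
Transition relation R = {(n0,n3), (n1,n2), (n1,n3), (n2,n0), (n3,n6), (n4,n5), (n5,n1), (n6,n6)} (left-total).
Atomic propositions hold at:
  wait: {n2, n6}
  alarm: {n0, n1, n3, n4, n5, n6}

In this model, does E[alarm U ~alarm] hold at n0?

Sat(~alarm) = {n2}
E[alarm U ~alarm]: least fixpoint, start Z0 = Sat(~alarm) = {n2}, add states in Sat(alarm) with some successor in Z. Z1 = {n1, n2}; Z2 = {n1, n2, n5}; Z3 = {n1, n2, n4, n5}; fixed.
Sat(E[alarm U ~alarm]) = {n1, n2, n4, n5}
n0 ∉ Sat(E[alarm U ~alarm]) = {n1, n2, n4, n5}, so the formula does not hold at n0.

No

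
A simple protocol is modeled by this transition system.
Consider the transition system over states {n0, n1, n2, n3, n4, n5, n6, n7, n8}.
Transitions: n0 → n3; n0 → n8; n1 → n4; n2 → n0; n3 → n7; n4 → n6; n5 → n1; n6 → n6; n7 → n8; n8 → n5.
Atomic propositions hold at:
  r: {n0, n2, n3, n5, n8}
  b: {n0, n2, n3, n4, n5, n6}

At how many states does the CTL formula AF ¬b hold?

Sat(¬b) = {n1, n7, n8}
AF ¬b: least fixpoint, start Z0 = {n1, n7, n8}, add states with every successor in Z. Z1 = {n1, n3, n5, n7, n8}; Z2 = {n0, n1, n3, n5, n7, n8}; Z3 = {n0, n1, n2, n3, n5, n7, n8}; fixed.
Sat(AF ¬b) = {n0, n1, n2, n3, n5, n7, n8}
|Sat(AF ¬b)| = |{n0, n1, n2, n3, n5, n7, n8}| = 7.

7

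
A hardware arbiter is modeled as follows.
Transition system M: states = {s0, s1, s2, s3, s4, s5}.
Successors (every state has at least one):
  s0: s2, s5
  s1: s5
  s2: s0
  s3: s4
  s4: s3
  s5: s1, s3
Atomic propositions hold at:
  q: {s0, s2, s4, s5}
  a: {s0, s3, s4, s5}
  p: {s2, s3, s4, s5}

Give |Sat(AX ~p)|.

1

Sat(~p) = {s0, s1}
Sat(AX ~p) = {s : every successor in {s0, s1}} = {s2}
|Sat(AX ~p)| = |{s2}| = 1.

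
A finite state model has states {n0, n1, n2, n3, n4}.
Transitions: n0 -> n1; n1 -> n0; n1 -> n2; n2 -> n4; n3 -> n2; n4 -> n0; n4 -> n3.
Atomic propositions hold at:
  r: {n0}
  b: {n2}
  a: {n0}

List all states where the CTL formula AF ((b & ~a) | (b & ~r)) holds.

{n2, n3}

Sat(~a) = {n1, n2, n3, n4}
Sat(b & ~a) = {n2}
Sat(~r) = {n1, n2, n3, n4}
Sat(b & ~r) = {n2}
Sat((b & ~a) | (b & ~r)) = {n2}
AF ((b & ~a) | (b & ~r)): least fixpoint, start Z0 = {n2}, add states with every successor in Z. Z1 = {n2, n3}; fixed.
Sat(AF ((b & ~a) | (b & ~r))) = {n2, n3}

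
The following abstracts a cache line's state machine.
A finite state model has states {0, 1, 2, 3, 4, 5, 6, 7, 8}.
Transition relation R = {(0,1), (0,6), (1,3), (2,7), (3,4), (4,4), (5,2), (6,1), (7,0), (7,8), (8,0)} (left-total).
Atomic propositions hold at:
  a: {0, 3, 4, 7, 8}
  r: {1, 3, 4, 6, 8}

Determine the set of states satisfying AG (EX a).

{1, 3, 4}

Sat(EX a) = {s : some successor in {0, 3, 4, 7, 8}} = {1, 2, 3, 4, 7, 8}
AG (EX a): greatest fixpoint, start Z0 = {1, 2, 3, 4, 7, 8}, keep only states in Sat with every successor in Z. Z1 = {1, 2, 3, 4}; Z2 = {1, 3, 4}; fixed.
Sat(AG (EX a)) = {1, 3, 4}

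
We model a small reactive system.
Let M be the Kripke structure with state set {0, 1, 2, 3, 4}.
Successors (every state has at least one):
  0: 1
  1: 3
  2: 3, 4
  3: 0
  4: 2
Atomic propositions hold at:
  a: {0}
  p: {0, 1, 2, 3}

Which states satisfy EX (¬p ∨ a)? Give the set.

Sat(¬p) = {4}
Sat(¬p ∨ a) = {0, 4}
Sat(EX (¬p ∨ a)) = {s : some successor in {0, 4}} = {2, 3}

{2, 3}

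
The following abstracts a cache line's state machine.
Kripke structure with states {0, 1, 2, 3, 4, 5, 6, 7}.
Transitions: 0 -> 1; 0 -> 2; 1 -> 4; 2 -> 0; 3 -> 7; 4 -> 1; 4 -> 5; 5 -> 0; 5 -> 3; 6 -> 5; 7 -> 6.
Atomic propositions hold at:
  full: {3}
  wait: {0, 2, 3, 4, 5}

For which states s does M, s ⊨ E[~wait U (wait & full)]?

{3}

Sat(~wait) = {1, 6, 7}
Sat(wait & full) = {3}
E[~wait U (wait & full)]: least fixpoint, start Z0 = Sat((wait & full)) = {3}, add states in Sat(~wait) with some successor in Z. Already a fixed point.
Sat(E[~wait U (wait & full)]) = {3}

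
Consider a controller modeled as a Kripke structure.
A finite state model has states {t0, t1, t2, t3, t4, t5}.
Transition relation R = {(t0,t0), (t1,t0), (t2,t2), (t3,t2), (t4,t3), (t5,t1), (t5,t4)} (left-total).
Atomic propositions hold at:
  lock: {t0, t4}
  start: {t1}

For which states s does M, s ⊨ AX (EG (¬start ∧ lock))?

Sat(¬start) = {t0, t2, t3, t4, t5}
Sat(¬start ∧ lock) = {t0, t4}
EG (¬start ∧ lock): greatest fixpoint, start Z0 = {t0, t4}, keep only states in Sat with some successor in Z. Z1 = {t0}; fixed.
Sat(EG (¬start ∧ lock)) = {t0}
Sat(AX (EG (¬start ∧ lock))) = {s : every successor in {t0}} = {t0, t1}

{t0, t1}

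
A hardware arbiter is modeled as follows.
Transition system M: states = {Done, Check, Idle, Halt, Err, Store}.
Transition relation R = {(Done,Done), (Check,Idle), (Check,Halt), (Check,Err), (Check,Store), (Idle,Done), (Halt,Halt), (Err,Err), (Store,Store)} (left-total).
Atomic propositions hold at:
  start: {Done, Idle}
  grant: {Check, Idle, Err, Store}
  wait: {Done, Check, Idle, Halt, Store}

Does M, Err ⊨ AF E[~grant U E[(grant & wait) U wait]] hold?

Sat(~grant) = {Done, Halt}
Sat(grant & wait) = {Check, Idle, Store}
E[(grant & wait) U wait]: least fixpoint, start Z0 = Sat(wait) = {Done, Check, Idle, Halt, Store}, add states in Sat(grant & wait) with some successor in Z. Already a fixed point.
Sat(E[(grant & wait) U wait]) = {Done, Check, Idle, Halt, Store}
E[~grant U E[(grant & wait) U wait]]: least fixpoint, start Z0 = Sat(E[(grant & wait) U wait]) = {Done, Check, Idle, Halt, Store}, add states in Sat(~grant) with some successor in Z. Already a fixed point.
Sat(E[~grant U E[(grant & wait) U wait]]) = {Done, Check, Idle, Halt, Store}
AF E[~grant U E[(grant & wait) U wait]]: least fixpoint, start Z0 = {Done, Check, Idle, Halt, Store}, add states with every successor in Z. Already a fixed point.
Sat(AF E[~grant U E[(grant & wait) U wait]]) = {Done, Check, Idle, Halt, Store}
Err ∉ Sat(AF E[~grant U E[(grant & wait) U wait]]) = {Done, Check, Idle, Halt, Store}, so the formula does not hold at Err.

No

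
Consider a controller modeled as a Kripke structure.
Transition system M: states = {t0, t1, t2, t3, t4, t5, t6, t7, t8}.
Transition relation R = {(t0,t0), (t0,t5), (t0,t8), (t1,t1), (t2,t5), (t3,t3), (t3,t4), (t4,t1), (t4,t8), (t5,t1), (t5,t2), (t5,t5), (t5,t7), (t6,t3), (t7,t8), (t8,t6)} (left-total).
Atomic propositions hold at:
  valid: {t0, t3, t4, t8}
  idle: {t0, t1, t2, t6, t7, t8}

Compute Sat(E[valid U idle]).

{t0, t1, t2, t3, t4, t6, t7, t8}

E[valid U idle]: least fixpoint, start Z0 = Sat(idle) = {t0, t1, t2, t6, t7, t8}, add states in Sat(valid) with some successor in Z. Z1 = {t0, t1, t2, t4, t6, t7, t8}; Z2 = {t0, t1, t2, t3, t4, t6, t7, t8}; fixed.
Sat(E[valid U idle]) = {t0, t1, t2, t3, t4, t6, t7, t8}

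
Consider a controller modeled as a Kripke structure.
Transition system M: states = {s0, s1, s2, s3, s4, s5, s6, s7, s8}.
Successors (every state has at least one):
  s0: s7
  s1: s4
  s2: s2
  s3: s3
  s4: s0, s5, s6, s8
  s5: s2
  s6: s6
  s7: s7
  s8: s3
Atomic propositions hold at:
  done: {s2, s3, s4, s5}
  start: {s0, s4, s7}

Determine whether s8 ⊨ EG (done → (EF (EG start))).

EG start: greatest fixpoint, start Z0 = {s0, s4, s7}, keep only states in Sat with some successor in Z. Already a fixed point.
Sat(EG start) = {s0, s4, s7}
EF (EG start): least fixpoint, start Z0 = {s0, s4, s7}, add states with some successor in Z. Z1 = {s0, s1, s4, s7}; fixed.
Sat(EF (EG start)) = {s0, s1, s4, s7}
Sat(done → (EF (EG start))) = {s0, s1, s4, s6, s7, s8}
EG (done → (EF (EG start))): greatest fixpoint, start Z0 = {s0, s1, s4, s6, s7, s8}, keep only states in Sat with some successor in Z. Z1 = {s0, s1, s4, s6, s7}; fixed.
Sat(EG (done → (EF (EG start)))) = {s0, s1, s4, s6, s7}
s8 ∉ Sat(EG (done → (EF (EG start)))) = {s0, s1, s4, s6, s7}, so the formula does not hold at s8.

No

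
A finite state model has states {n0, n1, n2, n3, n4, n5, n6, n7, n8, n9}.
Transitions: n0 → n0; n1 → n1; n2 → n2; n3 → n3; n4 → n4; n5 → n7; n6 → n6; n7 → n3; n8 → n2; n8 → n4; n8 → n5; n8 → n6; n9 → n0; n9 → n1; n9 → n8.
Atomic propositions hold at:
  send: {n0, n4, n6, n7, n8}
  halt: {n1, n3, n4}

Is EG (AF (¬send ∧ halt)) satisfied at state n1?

Yes

Sat(¬send) = {n1, n2, n3, n5, n9}
Sat(¬send ∧ halt) = {n1, n3}
AF (¬send ∧ halt): least fixpoint, start Z0 = {n1, n3}, add states with every successor in Z. Z1 = {n1, n3, n7}; Z2 = {n1, n3, n5, n7}; fixed.
Sat(AF (¬send ∧ halt)) = {n1, n3, n5, n7}
EG (AF (¬send ∧ halt)): greatest fixpoint, start Z0 = {n1, n3, n5, n7}, keep only states in Sat with some successor in Z. Already a fixed point.
Sat(EG (AF (¬send ∧ halt))) = {n1, n3, n5, n7}
n1 ∈ Sat(EG (AF (¬send ∧ halt))) = {n1, n3, n5, n7}, so the formula holds at n1.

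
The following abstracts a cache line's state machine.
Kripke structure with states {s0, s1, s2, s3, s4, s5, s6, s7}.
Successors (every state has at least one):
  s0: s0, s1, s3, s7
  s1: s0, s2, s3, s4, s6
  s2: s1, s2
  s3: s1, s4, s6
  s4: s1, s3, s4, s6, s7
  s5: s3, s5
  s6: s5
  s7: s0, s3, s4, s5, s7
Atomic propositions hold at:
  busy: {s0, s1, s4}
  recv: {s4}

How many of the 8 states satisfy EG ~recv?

Sat(~recv) = {s0, s1, s2, s3, s5, s6, s7}
EG ~recv: greatest fixpoint, start Z0 = {s0, s1, s2, s3, s5, s6, s7}, keep only states in Sat with some successor in Z. Already a fixed point.
Sat(EG ~recv) = {s0, s1, s2, s3, s5, s6, s7}
|Sat(EG ~recv)| = |{s0, s1, s2, s3, s5, s6, s7}| = 7.

7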